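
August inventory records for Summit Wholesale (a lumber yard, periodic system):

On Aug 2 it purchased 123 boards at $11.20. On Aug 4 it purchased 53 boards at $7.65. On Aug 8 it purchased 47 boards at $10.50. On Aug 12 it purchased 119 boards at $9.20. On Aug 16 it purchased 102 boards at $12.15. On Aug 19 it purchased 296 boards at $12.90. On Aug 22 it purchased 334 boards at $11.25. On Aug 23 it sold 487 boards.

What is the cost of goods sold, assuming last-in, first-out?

Aug 23, 487 sold [LIFO — newest first]: 334 @ $11.25 + 153 @ $12.90 = $5,731.20
Ending inventory: 123 @ $11.20 + 53 @ $7.65 + 47 @ $10.50 + 119 @ $9.20 + 102 @ $12.15 + 143 @ $12.90 = $6,455.35

COGS = $5,731.20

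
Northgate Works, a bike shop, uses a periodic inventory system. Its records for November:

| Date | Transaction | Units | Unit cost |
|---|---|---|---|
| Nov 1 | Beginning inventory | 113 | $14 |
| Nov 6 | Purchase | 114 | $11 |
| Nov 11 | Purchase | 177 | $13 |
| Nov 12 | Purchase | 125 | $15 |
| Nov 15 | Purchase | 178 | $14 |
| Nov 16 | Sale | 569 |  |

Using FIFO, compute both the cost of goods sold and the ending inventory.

COGS = $7,572; ending inventory = $1,932

Nov 16, 569 sold [FIFO — oldest first]: 113 @ $14 + 114 @ $11 + 177 @ $13 + 125 @ $15 + 40 @ $14 = $7,572
Ending inventory: 138 @ $14 = $1,932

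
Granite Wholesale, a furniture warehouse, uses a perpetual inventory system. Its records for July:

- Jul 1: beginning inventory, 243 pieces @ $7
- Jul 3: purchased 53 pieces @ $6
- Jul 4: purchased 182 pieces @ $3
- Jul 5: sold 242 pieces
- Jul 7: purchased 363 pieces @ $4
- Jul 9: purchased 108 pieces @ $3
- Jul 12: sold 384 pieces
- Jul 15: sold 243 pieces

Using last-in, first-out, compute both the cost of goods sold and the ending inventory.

Jul 5, 242 sold [LIFO — newest first]: 182 @ $3 + 53 @ $6 + 7 @ $7 = $913
Jul 12, 384 sold [LIFO — newest first]: 108 @ $3 + 276 @ $4 = $1,428
Jul 15, 243 sold [LIFO — newest first]: 87 @ $4 + 156 @ $7 = $1,440
Total COGS = $913 + $1,428 + $1,440 = $3,781
Ending inventory: 80 @ $7 = $560

COGS = $3,781; ending inventory = $560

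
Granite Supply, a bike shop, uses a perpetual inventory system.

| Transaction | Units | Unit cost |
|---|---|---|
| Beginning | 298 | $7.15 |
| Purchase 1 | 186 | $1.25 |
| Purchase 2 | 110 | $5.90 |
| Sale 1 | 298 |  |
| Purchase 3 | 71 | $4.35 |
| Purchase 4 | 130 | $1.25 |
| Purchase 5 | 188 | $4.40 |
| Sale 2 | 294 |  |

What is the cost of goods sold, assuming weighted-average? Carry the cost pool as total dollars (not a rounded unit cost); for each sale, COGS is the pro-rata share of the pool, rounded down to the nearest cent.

COGS = $2,712.74

After Beginning: 298 on hand, pool $2,130.70 (≈ $7.1500 each)
After Purchase 1: 484 on hand, pool $2,363.20 (≈ $4.8826 each)
After Purchase 2: 594 on hand, pool $3,012.20 (≈ $5.0710 each)
Sale 1, sell 298: 298/594 × $3,012.20 → $1,511.17
After Purchase 3: 367 on hand, pool $1,809.88 (≈ $4.9316 each)
After Purchase 4: 497 on hand, pool $1,972.38 (≈ $3.9686 each)
After Purchase 5: 685 on hand, pool $2,799.58 (≈ $4.0870 each)
Sale 2, sell 294: 294/685 × $2,799.58 → $1,201.57
Total COGS = $1,511.17 + $1,201.57 = $2,712.74
Ending inventory (cost pool remaining) = $1,598.01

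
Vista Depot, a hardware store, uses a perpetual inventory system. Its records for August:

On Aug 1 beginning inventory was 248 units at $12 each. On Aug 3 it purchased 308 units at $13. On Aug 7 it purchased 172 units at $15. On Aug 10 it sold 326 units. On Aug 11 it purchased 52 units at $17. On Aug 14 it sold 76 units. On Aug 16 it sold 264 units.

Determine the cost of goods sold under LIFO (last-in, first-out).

Aug 10, 326 sold [LIFO — newest first]: 172 @ $15 + 154 @ $13 = $4,582
Aug 14, 76 sold [LIFO — newest first]: 52 @ $17 + 24 @ $13 = $1,196
Aug 16, 264 sold [LIFO — newest first]: 130 @ $13 + 134 @ $12 = $3,298
Total COGS = $4,582 + $1,196 + $3,298 = $9,076
Ending inventory: 114 @ $12 = $1,368

COGS = $9,076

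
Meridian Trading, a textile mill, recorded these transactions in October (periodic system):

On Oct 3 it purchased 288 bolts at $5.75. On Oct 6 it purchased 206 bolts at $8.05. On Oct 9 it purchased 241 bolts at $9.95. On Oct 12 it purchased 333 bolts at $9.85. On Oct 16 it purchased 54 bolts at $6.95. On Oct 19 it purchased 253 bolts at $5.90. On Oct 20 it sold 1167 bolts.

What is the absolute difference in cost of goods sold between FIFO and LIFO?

FIFO COGS: 288 @ $5.75 + 206 @ $8.05 + 241 @ $9.95 + 333 @ $9.85 + 54 @ $6.95 + 45 @ $5.90 = $9,633.10
LIFO COGS: 253 @ $5.90 + 54 @ $6.95 + 333 @ $9.85 + 241 @ $9.95 + 206 @ $8.05 + 80 @ $5.75 = $9,664.30
Difference = |$9,633.10 − $9,664.30| = $31.20

$31.20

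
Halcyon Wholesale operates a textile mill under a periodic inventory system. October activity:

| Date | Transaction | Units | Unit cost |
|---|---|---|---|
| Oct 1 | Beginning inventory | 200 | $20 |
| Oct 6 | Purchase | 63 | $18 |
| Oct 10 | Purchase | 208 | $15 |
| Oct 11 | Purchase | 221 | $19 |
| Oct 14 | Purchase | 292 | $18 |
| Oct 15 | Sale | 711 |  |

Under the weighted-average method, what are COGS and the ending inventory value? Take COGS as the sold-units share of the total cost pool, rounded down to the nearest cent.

COGS = $12,795.83; ending inventory = $4,913.17

Oct 15, sell 711: 711/984 × $17,709.00 → $12,795.83
Ending inventory (cost pool remaining) = $4,913.17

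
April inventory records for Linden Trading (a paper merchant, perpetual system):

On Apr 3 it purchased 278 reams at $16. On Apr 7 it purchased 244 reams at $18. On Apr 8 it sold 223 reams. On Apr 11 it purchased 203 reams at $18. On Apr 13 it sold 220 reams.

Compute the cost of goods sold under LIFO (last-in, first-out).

COGS = $7,974

Apr 8, 223 sold [LIFO — newest first]: 223 @ $18 = $4,014
Apr 13, 220 sold [LIFO — newest first]: 203 @ $18 + 17 @ $18 = $3,960
Total COGS = $4,014 + $3,960 = $7,974
Ending inventory: 278 @ $16 + 4 @ $18 = $4,520
Check: goods available $12,494 = COGS $7,974 + ending $4,520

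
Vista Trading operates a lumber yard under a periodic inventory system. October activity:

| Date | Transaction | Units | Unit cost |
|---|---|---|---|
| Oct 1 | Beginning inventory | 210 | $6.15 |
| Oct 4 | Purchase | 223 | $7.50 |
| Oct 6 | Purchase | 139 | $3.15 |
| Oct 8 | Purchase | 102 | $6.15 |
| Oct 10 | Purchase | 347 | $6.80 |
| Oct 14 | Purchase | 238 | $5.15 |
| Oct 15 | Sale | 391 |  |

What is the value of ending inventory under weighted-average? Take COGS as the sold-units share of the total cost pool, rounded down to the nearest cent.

Ending inventory = $5,249.68

Oct 15, sell 391: 391/1259 × $7,614.45 → $2,364.77
Ending inventory (cost pool remaining) = $5,249.68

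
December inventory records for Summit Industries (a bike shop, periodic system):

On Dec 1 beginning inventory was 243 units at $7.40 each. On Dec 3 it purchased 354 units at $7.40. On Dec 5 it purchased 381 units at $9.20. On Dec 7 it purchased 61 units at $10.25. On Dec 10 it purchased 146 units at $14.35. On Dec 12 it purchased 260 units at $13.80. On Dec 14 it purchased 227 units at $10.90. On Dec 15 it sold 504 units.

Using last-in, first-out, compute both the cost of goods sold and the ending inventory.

COGS = $6,306.25; ending inventory = $10,399.40

Dec 15, 504 sold [LIFO — newest first]: 227 @ $10.90 + 260 @ $13.80 + 17 @ $14.35 = $6,306.25
Ending inventory: 243 @ $7.40 + 354 @ $7.40 + 381 @ $9.20 + 61 @ $10.25 + 129 @ $14.35 = $10,399.40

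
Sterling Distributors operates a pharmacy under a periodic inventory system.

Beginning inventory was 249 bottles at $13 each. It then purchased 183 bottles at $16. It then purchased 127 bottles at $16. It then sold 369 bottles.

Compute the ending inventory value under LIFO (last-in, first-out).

Sale 1 (369) [LIFO — newest first]: 127 @ $16 + 183 @ $16 + 59 @ $13 = $5,727
Ending inventory: 190 @ $13 = $2,470
Check: goods available $8,197 = COGS $5,727 + ending $2,470

Ending inventory = $2,470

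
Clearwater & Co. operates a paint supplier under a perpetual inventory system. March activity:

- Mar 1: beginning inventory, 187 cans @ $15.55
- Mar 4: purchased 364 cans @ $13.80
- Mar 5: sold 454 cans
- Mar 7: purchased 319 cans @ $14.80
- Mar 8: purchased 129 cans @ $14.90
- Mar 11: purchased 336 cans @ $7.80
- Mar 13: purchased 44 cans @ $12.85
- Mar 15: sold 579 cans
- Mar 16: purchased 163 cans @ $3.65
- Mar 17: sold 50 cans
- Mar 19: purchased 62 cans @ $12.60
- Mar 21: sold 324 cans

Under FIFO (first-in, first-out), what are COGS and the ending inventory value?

COGS = $17,862.75; ending inventory = $1,273.95

Mar 5, 454 sold [FIFO — oldest first]: 187 @ $15.55 + 267 @ $13.80 = $6,592.45
Mar 15, 579 sold [FIFO — oldest first]: 97 @ $13.80 + 319 @ $14.80 + 129 @ $14.90 + 34 @ $7.80 = $8,247.10
Mar 17, 50 sold [FIFO — oldest first]: 50 @ $7.80 = $390.00
Mar 21, 324 sold [FIFO — oldest first]: 252 @ $7.80 + 44 @ $12.85 + 28 @ $3.65 = $2,633.20
Total COGS = $6,592.45 + $8,247.10 + $390.00 + $2,633.20 = $17,862.75
Ending inventory: 135 @ $3.65 + 62 @ $12.60 = $1,273.95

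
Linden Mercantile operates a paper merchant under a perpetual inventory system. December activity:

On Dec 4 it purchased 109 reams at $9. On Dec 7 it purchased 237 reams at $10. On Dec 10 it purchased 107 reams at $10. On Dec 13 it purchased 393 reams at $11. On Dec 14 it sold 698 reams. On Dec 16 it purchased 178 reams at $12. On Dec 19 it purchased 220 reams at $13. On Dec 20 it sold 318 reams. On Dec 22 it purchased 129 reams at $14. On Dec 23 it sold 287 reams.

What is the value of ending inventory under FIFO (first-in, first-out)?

Ending inventory = $980

Dec 14, 698 sold [FIFO — oldest first]: 109 @ $9 + 237 @ $10 + 107 @ $10 + 245 @ $11 = $7,116
Dec 20, 318 sold [FIFO — oldest first]: 148 @ $11 + 170 @ $12 = $3,668
Dec 23, 287 sold [FIFO — oldest first]: 8 @ $12 + 220 @ $13 + 59 @ $14 = $3,782
Total COGS = $7,116 + $3,668 + $3,782 = $14,566
Ending inventory: 70 @ $14 = $980
Check: goods available $15,546 = COGS $14,566 + ending $980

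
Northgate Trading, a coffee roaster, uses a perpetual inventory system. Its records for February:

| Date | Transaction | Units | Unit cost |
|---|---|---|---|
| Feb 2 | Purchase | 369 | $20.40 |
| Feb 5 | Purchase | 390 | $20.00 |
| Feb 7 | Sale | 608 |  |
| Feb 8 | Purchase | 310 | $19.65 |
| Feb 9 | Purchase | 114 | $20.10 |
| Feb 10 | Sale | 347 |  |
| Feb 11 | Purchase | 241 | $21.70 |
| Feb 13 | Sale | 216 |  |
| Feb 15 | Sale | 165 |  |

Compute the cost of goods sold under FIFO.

Feb 7, 608 sold [FIFO — oldest first]: 369 @ $20.40 + 239 @ $20.00 = $12,307.60
Feb 10, 347 sold [FIFO — oldest first]: 151 @ $20.00 + 196 @ $19.65 = $6,871.40
Feb 13, 216 sold [FIFO — oldest first]: 114 @ $19.65 + 102 @ $20.10 = $4,290.30
Feb 15, 165 sold [FIFO — oldest first]: 12 @ $20.10 + 153 @ $21.70 = $3,561.30
Total COGS = $12,307.60 + $6,871.40 + $4,290.30 + $3,561.30 = $27,030.60
Ending inventory: 88 @ $21.70 = $1,909.60

COGS = $27,030.60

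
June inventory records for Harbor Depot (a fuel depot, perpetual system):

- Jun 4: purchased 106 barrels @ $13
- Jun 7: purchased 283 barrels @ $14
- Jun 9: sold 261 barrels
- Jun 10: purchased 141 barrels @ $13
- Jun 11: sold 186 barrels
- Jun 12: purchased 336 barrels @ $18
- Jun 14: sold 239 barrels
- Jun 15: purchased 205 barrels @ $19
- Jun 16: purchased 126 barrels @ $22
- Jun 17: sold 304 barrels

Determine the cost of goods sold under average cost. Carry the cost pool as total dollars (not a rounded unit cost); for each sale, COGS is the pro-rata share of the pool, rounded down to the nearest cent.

COGS = $15,942.00

After Jun 4: 106 on hand, pool $1,378.00 (≈ $13.0000 each)
After Jun 7: 389 on hand, pool $5,340.00 (≈ $13.7275 each)
Jun 9, sell 261: 261/389 × $5,340.00 → $3,582.87
After Jun 10: 269 on hand, pool $3,590.13 (≈ $13.3462 each)
Jun 11, sell 186: 186/269 × $3,590.13 → $2,482.39
After Jun 12: 419 on hand, pool $7,155.74 (≈ $17.0781 each)
Jun 14, sell 239: 239/419 × $7,155.74 → $4,081.67
After Jun 15: 385 on hand, pool $6,969.07 (≈ $18.1015 each)
After Jun 16: 511 on hand, pool $9,741.07 (≈ $19.0628 each)
Jun 17, sell 304: 304/511 × $9,741.07 → $5,795.07
Total COGS = $3,582.87 + $2,482.39 + $4,081.67 + $5,795.07 = $15,942.00
Ending inventory (cost pool remaining) = $3,946.00
Check: goods available $19,888.00 = COGS $15,942.00 + ending $3,946.00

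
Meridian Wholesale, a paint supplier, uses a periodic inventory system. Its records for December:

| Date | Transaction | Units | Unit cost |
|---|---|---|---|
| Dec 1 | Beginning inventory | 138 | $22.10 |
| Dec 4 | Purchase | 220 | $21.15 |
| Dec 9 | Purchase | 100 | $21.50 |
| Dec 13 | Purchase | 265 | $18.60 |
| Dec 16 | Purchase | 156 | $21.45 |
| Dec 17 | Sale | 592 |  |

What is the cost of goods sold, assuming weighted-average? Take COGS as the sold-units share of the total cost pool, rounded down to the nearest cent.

COGS = $12,209.07

Dec 17, sell 592: 592/879 × $18,128.00 → $12,209.07
Ending inventory (cost pool remaining) = $5,918.93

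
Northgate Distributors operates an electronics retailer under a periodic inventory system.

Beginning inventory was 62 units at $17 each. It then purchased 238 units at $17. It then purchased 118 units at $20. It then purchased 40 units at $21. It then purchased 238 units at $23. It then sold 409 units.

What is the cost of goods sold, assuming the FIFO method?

COGS = $7,280

Sale 1 (409) [FIFO — oldest first]: 62 @ $17 + 238 @ $17 + 109 @ $20 = $7,280
Ending inventory: 9 @ $20 + 40 @ $21 + 238 @ $23 = $6,494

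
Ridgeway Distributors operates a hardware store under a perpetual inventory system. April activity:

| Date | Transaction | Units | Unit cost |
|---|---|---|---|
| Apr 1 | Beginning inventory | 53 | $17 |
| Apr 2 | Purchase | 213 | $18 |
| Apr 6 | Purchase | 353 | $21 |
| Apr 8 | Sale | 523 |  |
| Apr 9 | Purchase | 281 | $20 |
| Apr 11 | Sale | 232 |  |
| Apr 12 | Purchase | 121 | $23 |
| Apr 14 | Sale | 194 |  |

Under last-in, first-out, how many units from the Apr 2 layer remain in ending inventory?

Apr 8, 523 sold [LIFO — newest first]: 353 @ $21 + 170 @ $18 = $10,473
Apr 11, 232 sold [LIFO — newest first]: 232 @ $20 = $4,640
Apr 14, 194 sold [LIFO — newest first]: 121 @ $23 + 49 @ $20 + 24 @ $18 = $4,195
Total COGS = $10,473 + $4,640 + $4,195 = $19,308
Ending inventory: 53 @ $17 + 19 @ $18 = $1,243

19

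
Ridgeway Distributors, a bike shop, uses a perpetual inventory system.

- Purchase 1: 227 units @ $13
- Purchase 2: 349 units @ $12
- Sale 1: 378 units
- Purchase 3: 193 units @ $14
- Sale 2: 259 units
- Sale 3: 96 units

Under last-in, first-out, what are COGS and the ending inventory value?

Sale 1 (378) [LIFO — newest first]: 349 @ $12 + 29 @ $13 = $4,565
Sale 2 (259) [LIFO — newest first]: 193 @ $14 + 66 @ $13 = $3,560
Sale 3 (96) [LIFO — newest first]: 96 @ $13 = $1,248
Total COGS = $4,565 + $3,560 + $1,248 = $9,373
Ending inventory: 36 @ $13 = $468
Check: goods available $9,841 = COGS $9,373 + ending $468

COGS = $9,373; ending inventory = $468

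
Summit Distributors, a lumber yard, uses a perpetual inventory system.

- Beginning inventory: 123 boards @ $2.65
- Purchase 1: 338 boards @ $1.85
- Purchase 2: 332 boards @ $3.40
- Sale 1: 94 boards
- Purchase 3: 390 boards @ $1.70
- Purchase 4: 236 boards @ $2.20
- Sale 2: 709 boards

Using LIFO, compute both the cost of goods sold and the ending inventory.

COGS = $1,784.00; ending inventory = $1,478.25

Sale 1 (94) [LIFO — newest first]: 94 @ $3.40 = $319.60
Sale 2 (709) [LIFO — newest first]: 236 @ $2.20 + 390 @ $1.70 + 83 @ $3.40 = $1,464.40
Total COGS = $319.60 + $1,464.40 = $1,784.00
Ending inventory: 123 @ $2.65 + 338 @ $1.85 + 155 @ $3.40 = $1,478.25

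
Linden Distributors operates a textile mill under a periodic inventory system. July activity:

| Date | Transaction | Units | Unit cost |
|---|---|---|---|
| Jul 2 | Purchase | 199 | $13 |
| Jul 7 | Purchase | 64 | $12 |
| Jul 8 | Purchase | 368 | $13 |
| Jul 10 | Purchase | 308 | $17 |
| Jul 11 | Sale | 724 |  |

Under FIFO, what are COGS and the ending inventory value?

COGS = $9,720; ending inventory = $3,655

Jul 11, 724 sold [FIFO — oldest first]: 199 @ $13 + 64 @ $12 + 368 @ $13 + 93 @ $17 = $9,720
Ending inventory: 215 @ $17 = $3,655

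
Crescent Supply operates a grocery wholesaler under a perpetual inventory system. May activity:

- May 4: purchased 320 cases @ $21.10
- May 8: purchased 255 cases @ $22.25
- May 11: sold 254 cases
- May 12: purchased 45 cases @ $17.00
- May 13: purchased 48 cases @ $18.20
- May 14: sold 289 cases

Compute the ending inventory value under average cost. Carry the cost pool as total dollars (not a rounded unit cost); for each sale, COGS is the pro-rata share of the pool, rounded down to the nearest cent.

Ending inventory = $2,589.20

After May 4: 320 on hand, pool $6,752.00 (≈ $21.1000 each)
After May 8: 575 on hand, pool $12,425.75 (≈ $21.6100 each)
May 11, sell 254: 254/575 × $12,425.75 → $5,488.94
After May 12: 366 on hand, pool $7,701.81 (≈ $21.0432 each)
After May 13: 414 on hand, pool $8,575.41 (≈ $20.7136 each)
May 14, sell 289: 289/414 × $8,575.41 → $5,986.21
Total COGS = $5,488.94 + $5,986.21 = $11,475.15
Ending inventory (cost pool remaining) = $2,589.20
Check: goods available $14,064.35 = COGS $11,475.15 + ending $2,589.20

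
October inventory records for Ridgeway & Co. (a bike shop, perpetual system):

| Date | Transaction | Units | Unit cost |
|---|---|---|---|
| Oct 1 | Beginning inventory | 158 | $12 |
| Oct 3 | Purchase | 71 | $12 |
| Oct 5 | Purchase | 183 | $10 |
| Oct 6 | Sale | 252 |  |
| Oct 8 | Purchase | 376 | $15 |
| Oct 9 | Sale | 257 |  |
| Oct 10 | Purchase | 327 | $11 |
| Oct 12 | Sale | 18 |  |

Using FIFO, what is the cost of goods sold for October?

Oct 6, 252 sold [FIFO — oldest first]: 158 @ $12 + 71 @ $12 + 23 @ $10 = $2,978
Oct 9, 257 sold [FIFO — oldest first]: 160 @ $10 + 97 @ $15 = $3,055
Oct 12, 18 sold [FIFO — oldest first]: 18 @ $15 = $270
Total COGS = $2,978 + $3,055 + $270 = $6,303
Ending inventory: 261 @ $15 + 327 @ $11 = $7,512

COGS = $6,303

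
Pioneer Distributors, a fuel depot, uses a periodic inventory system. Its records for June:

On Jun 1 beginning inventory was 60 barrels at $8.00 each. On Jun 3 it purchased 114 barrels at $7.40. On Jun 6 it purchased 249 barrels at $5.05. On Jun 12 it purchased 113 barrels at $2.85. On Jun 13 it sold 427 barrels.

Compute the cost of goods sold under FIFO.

Jun 13, 427 sold [FIFO — oldest first]: 60 @ $8.00 + 114 @ $7.40 + 249 @ $5.05 + 4 @ $2.85 = $2,592.45
Ending inventory: 109 @ $2.85 = $310.65

COGS = $2,592.45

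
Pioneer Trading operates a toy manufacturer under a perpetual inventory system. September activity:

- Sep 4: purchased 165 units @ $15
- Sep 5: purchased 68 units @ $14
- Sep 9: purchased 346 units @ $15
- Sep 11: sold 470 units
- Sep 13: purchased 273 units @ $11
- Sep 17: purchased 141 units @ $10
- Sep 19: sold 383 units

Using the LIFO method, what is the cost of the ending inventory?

Ending inventory = $1,976

Sep 11, 470 sold [LIFO — newest first]: 346 @ $15 + 68 @ $14 + 56 @ $15 = $6,982
Sep 19, 383 sold [LIFO — newest first]: 141 @ $10 + 242 @ $11 = $4,072
Total COGS = $6,982 + $4,072 = $11,054
Ending inventory: 109 @ $15 + 31 @ $11 = $1,976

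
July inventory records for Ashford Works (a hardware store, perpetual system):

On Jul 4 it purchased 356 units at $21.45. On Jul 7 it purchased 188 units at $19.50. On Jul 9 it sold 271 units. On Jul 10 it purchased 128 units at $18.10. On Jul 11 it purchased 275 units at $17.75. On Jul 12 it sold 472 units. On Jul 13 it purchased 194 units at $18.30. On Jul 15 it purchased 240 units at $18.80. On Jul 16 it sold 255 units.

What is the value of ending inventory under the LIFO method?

Ending inventory = $7,651.50

Jul 9, 271 sold [LIFO — newest first]: 188 @ $19.50 + 83 @ $21.45 = $5,446.35
Jul 12, 472 sold [LIFO — newest first]: 275 @ $17.75 + 128 @ $18.10 + 69 @ $21.45 = $8,678.10
Jul 16, 255 sold [LIFO — newest first]: 240 @ $18.80 + 15 @ $18.30 = $4,786.50
Total COGS = $5,446.35 + $8,678.10 + $4,786.50 = $18,910.95
Ending inventory: 204 @ $21.45 + 179 @ $18.30 = $7,651.50
Check: goods available $26,562.45 = COGS $18,910.95 + ending $7,651.50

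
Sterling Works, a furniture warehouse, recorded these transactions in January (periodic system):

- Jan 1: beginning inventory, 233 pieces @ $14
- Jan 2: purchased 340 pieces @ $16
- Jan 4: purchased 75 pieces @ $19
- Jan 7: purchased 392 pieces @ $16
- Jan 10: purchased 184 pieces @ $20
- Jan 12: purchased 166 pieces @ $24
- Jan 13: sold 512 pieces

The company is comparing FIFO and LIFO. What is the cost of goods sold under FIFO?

FIFO COGS: 233 @ $14 + 279 @ $16 = $7,726
LIFO COGS: 166 @ $24 + 184 @ $20 + 162 @ $16 = $10,256

COGS = $7,726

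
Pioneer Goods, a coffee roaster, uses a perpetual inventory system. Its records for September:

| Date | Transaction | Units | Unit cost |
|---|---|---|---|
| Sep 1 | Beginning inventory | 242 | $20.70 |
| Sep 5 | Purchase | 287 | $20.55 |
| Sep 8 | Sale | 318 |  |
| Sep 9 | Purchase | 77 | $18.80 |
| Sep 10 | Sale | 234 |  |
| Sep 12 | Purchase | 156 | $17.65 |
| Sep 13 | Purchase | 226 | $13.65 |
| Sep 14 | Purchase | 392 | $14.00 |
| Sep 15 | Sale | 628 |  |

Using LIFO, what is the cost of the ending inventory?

Sep 8, 318 sold [LIFO — newest first]: 287 @ $20.55 + 31 @ $20.70 = $6,539.55
Sep 10, 234 sold [LIFO — newest first]: 77 @ $18.80 + 157 @ $20.70 = $4,697.50
Sep 15, 628 sold [LIFO — newest first]: 392 @ $14.00 + 226 @ $13.65 + 10 @ $17.65 = $8,749.40
Total COGS = $6,539.55 + $4,697.50 + $8,749.40 = $19,986.45
Ending inventory: 54 @ $20.70 + 146 @ $17.65 = $3,694.70

Ending inventory = $3,694.70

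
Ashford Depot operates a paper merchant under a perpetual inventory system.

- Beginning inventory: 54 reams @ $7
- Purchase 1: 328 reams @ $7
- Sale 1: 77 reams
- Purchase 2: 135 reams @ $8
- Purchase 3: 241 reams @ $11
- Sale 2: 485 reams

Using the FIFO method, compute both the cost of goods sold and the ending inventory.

COGS = $4,249; ending inventory = $2,156

Sale 1 (77) [FIFO — oldest first]: 54 @ $7 + 23 @ $7 = $539
Sale 2 (485) [FIFO — oldest first]: 305 @ $7 + 135 @ $8 + 45 @ $11 = $3,710
Total COGS = $539 + $3,710 = $4,249
Ending inventory: 196 @ $11 = $2,156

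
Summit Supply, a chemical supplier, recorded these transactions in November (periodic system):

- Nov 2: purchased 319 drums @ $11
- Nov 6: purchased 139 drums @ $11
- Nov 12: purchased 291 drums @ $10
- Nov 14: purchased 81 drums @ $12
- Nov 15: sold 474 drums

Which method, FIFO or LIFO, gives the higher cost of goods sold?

FIFO COGS: 319 @ $11 + 139 @ $11 + 16 @ $10 = $5,198
LIFO COGS: 81 @ $12 + 291 @ $10 + 102 @ $11 = $5,004

FIFO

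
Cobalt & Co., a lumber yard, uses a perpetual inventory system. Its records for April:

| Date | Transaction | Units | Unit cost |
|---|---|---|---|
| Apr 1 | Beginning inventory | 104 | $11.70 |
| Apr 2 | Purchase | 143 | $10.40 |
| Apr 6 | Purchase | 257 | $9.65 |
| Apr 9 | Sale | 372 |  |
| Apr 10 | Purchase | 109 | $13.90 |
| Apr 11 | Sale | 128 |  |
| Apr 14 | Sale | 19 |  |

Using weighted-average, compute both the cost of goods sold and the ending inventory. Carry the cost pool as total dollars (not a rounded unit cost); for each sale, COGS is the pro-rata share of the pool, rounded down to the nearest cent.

COGS = $5,578.62; ending inventory = $1,120.53

After Apr 1: 104 on hand, pool $1,216.80 (≈ $11.7000 each)
After Apr 2: 247 on hand, pool $2,704.00 (≈ $10.9474 each)
After Apr 6: 504 on hand, pool $5,184.05 (≈ $10.2858 each)
Apr 9, sell 372: 372/504 × $5,184.05 → $3,826.32
After Apr 10: 241 on hand, pool $2,872.83 (≈ $11.9205 each)
Apr 11, sell 128: 128/241 × $2,872.83 → $1,525.81
Apr 14, sell 19: 19/113 × $1,347.02 → $226.49
Total COGS = $3,826.32 + $1,525.81 + $226.49 = $5,578.62
Ending inventory (cost pool remaining) = $1,120.53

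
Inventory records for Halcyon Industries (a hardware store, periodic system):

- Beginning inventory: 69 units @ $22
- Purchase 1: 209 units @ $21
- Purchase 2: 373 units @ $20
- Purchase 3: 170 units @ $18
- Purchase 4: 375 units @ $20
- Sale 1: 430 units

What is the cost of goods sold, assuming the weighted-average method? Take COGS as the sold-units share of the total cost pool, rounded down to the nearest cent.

COGS = $8,602.51

Sale 1, sell 430: 430/1196 × $23,927.00 → $8,602.51
Ending inventory (cost pool remaining) = $15,324.49
Check: goods available $23,927.00 = COGS $8,602.51 + ending $15,324.49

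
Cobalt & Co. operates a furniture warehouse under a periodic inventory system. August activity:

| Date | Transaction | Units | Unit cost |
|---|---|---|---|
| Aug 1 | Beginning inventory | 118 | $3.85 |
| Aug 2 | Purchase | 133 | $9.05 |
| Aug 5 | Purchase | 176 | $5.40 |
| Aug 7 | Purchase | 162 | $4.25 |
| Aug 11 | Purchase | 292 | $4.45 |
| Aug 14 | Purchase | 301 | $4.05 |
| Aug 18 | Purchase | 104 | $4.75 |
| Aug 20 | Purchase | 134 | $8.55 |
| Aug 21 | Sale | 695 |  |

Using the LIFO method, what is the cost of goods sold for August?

COGS = $3,552.95

Aug 21, 695 sold [LIFO — newest first]: 134 @ $8.55 + 104 @ $4.75 + 301 @ $4.05 + 156 @ $4.45 = $3,552.95
Ending inventory: 118 @ $3.85 + 133 @ $9.05 + 176 @ $5.40 + 162 @ $4.25 + 136 @ $4.45 = $3,902.05
Check: goods available $7,455.00 = COGS $3,552.95 + ending $3,902.05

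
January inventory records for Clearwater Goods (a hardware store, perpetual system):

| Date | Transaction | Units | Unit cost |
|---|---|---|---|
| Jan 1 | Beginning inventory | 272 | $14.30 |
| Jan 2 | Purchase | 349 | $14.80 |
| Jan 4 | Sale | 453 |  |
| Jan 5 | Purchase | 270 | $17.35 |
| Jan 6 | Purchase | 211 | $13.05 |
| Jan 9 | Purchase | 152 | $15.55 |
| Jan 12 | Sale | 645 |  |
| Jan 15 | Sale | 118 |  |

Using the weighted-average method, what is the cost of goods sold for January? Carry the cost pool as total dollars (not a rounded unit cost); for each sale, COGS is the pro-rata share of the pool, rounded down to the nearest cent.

After Jan 1: 272 on hand, pool $3,889.60 (≈ $14.3000 each)
After Jan 2: 621 on hand, pool $9,054.80 (≈ $14.5810 each)
Jan 4, sell 453: 453/621 × $9,054.80 → $6,605.19
After Jan 5: 438 on hand, pool $7,134.11 (≈ $16.2879 each)
After Jan 6: 649 on hand, pool $9,887.66 (≈ $15.2352 each)
After Jan 9: 801 on hand, pool $12,251.26 (≈ $15.2950 each)
Jan 12, sell 645: 645/801 × $12,251.26 → $9,865.24
Jan 15, sell 118: 118/156 × $2,386.02 → $1,804.81
Total COGS = $6,605.19 + $9,865.24 + $1,804.81 = $18,275.24
Ending inventory (cost pool remaining) = $581.21

COGS = $18,275.24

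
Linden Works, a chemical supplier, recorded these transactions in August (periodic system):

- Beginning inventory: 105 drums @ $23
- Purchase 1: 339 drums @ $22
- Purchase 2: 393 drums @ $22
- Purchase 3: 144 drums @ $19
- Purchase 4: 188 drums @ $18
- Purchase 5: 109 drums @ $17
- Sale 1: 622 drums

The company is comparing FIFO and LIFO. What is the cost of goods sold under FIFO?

FIFO COGS: 105 @ $23 + 339 @ $22 + 178 @ $22 = $13,789
LIFO COGS: 109 @ $17 + 188 @ $18 + 144 @ $19 + 181 @ $22 = $11,955

COGS = $13,789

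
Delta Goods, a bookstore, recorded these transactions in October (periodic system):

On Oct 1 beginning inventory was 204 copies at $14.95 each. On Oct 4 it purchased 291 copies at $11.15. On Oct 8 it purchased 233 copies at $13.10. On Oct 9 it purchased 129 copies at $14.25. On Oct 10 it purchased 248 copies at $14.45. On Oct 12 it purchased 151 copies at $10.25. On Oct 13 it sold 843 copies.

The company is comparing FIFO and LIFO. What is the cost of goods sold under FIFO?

COGS = $10,985.50

FIFO COGS: 204 @ $14.95 + 291 @ $11.15 + 233 @ $13.10 + 115 @ $14.25 = $10,985.50
LIFO COGS: 151 @ $10.25 + 248 @ $14.45 + 129 @ $14.25 + 233 @ $13.10 + 82 @ $11.15 = $10,936.20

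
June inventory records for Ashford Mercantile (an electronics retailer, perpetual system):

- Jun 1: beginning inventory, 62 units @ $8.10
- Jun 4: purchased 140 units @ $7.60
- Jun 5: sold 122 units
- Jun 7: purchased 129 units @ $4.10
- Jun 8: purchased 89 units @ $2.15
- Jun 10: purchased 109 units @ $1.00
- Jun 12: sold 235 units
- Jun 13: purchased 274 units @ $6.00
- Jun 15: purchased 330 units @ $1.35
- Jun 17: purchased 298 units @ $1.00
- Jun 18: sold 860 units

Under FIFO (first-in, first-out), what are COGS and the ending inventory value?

Jun 5, 122 sold [FIFO — oldest first]: 62 @ $8.10 + 60 @ $7.60 = $958.20
Jun 12, 235 sold [FIFO — oldest first]: 80 @ $7.60 + 129 @ $4.10 + 26 @ $2.15 = $1,192.80
Jun 18, 860 sold [FIFO — oldest first]: 63 @ $2.15 + 109 @ $1.00 + 274 @ $6.00 + 330 @ $1.35 + 84 @ $1.00 = $2,417.95
Total COGS = $958.20 + $1,192.80 + $2,417.95 = $4,568.95
Ending inventory: 214 @ $1.00 = $214.00

COGS = $4,568.95; ending inventory = $214.00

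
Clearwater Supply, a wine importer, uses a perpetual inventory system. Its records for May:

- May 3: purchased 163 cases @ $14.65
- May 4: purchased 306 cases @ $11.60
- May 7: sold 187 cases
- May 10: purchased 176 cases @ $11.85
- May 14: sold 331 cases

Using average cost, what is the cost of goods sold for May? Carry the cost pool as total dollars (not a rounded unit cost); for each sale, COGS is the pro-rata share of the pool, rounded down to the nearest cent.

COGS = $6,454.85

After May 3: 163 on hand, pool $2,387.95 (≈ $14.6500 each)
After May 4: 469 on hand, pool $5,937.55 (≈ $12.6600 each)
May 7, sell 187: 187/469 × $5,937.55 → $2,367.42
After May 10: 458 on hand, pool $5,655.73 (≈ $12.3488 each)
May 14, sell 331: 331/458 × $5,655.73 → $4,087.43
Total COGS = $2,367.42 + $4,087.43 = $6,454.85
Ending inventory (cost pool remaining) = $1,568.30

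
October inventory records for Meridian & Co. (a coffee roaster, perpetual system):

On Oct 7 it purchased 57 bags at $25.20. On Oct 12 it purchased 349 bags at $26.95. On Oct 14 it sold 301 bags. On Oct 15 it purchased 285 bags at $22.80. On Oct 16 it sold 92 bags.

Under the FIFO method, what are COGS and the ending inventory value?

Oct 14, 301 sold [FIFO — oldest first]: 57 @ $25.20 + 244 @ $26.95 = $8,012.20
Oct 16, 92 sold [FIFO — oldest first]: 92 @ $26.95 = $2,479.40
Total COGS = $8,012.20 + $2,479.40 = $10,491.60
Ending inventory: 13 @ $26.95 + 285 @ $22.80 = $6,848.35

COGS = $10,491.60; ending inventory = $6,848.35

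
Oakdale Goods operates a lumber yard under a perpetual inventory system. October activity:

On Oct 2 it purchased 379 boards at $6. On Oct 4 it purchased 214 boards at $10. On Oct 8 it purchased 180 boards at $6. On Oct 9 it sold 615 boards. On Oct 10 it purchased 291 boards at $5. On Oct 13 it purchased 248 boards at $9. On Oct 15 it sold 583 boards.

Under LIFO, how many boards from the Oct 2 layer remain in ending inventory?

Oct 9, 615 sold [LIFO — newest first]: 180 @ $6 + 214 @ $10 + 221 @ $6 = $4,546
Oct 15, 583 sold [LIFO — newest first]: 248 @ $9 + 291 @ $5 + 44 @ $6 = $3,951
Total COGS = $4,546 + $3,951 = $8,497
Ending inventory: 114 @ $6 = $684
Check: goods available $9,181 = COGS $8,497 + ending $684

114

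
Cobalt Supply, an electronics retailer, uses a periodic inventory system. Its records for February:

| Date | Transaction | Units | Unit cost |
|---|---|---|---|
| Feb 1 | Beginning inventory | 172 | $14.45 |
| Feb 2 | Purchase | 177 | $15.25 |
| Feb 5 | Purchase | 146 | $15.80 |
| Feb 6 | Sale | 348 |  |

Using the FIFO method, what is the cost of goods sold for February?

Feb 6, 348 sold [FIFO — oldest first]: 172 @ $14.45 + 176 @ $15.25 = $5,169.40
Ending inventory: 1 @ $15.25 + 146 @ $15.80 = $2,322.05

COGS = $5,169.40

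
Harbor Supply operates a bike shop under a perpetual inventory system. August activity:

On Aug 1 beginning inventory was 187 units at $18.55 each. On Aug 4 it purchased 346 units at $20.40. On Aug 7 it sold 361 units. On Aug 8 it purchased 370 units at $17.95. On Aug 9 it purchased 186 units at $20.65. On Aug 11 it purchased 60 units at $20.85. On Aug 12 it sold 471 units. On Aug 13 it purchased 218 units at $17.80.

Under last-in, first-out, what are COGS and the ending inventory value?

COGS = $16,467.30; ending inventory = $9,673.75

Aug 7, 361 sold [LIFO — newest first]: 346 @ $20.40 + 15 @ $18.55 = $7,336.65
Aug 12, 471 sold [LIFO — newest first]: 60 @ $20.85 + 186 @ $20.65 + 225 @ $17.95 = $9,130.65
Total COGS = $7,336.65 + $9,130.65 = $16,467.30
Ending inventory: 172 @ $18.55 + 145 @ $17.95 + 218 @ $17.80 = $9,673.75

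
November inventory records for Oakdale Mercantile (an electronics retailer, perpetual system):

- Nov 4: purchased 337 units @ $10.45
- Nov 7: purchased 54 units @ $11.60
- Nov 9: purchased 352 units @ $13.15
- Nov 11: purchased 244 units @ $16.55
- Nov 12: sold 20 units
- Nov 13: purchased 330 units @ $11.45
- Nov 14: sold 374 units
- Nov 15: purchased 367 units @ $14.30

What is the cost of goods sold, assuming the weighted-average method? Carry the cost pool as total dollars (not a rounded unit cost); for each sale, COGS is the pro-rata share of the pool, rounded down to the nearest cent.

COGS = $4,969.67

After Nov 4: 337 on hand, pool $3,521.65 (≈ $10.4500 each)
After Nov 7: 391 on hand, pool $4,148.05 (≈ $10.6088 each)
After Nov 9: 743 on hand, pool $8,776.85 (≈ $11.8127 each)
After Nov 11: 987 on hand, pool $12,815.05 (≈ $12.9838 each)
Nov 12, sell 20: 20/987 × $12,815.05 → $259.67
After Nov 13: 1297 on hand, pool $16,333.88 (≈ $12.5936 each)
Nov 14, sell 374: 374/1297 × $16,333.88 → $4,710.00
After Nov 15: 1290 on hand, pool $16,871.98 (≈ $13.0791 each)
Total COGS = $259.67 + $4,710.00 = $4,969.67
Ending inventory (cost pool remaining) = $16,871.98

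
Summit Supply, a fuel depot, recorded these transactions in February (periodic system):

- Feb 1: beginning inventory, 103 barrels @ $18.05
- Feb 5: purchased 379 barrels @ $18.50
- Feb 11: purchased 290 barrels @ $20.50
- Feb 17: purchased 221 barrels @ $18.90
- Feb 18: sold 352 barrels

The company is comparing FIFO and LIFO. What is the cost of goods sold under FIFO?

COGS = $6,465.65

FIFO COGS: 103 @ $18.05 + 249 @ $18.50 = $6,465.65
LIFO COGS: 221 @ $18.90 + 131 @ $20.50 = $6,862.40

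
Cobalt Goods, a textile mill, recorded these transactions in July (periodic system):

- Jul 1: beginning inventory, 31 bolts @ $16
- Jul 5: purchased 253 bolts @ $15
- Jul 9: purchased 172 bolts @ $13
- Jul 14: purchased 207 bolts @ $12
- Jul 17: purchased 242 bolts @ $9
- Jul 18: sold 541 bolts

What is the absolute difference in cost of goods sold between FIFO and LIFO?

FIFO COGS: 31 @ $16 + 253 @ $15 + 172 @ $13 + 85 @ $12 = $7,547
LIFO COGS: 242 @ $9 + 207 @ $12 + 92 @ $13 = $5,858
Difference = |$7,547 − $5,858| = $1,689

$1,689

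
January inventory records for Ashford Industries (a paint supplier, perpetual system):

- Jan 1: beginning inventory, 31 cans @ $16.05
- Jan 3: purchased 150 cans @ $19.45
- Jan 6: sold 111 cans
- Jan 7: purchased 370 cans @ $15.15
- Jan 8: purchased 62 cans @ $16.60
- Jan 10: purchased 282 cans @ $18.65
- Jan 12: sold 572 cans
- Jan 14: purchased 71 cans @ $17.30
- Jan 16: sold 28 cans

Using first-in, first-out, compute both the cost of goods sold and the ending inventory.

COGS = $11,877.45; ending inventory = $4,659.90

Jan 6, 111 sold [FIFO — oldest first]: 31 @ $16.05 + 80 @ $19.45 = $2,053.55
Jan 12, 572 sold [FIFO — oldest first]: 70 @ $19.45 + 370 @ $15.15 + 62 @ $16.60 + 70 @ $18.65 = $9,301.70
Jan 16, 28 sold [FIFO — oldest first]: 28 @ $18.65 = $522.20
Total COGS = $2,053.55 + $9,301.70 + $522.20 = $11,877.45
Ending inventory: 184 @ $18.65 + 71 @ $17.30 = $4,659.90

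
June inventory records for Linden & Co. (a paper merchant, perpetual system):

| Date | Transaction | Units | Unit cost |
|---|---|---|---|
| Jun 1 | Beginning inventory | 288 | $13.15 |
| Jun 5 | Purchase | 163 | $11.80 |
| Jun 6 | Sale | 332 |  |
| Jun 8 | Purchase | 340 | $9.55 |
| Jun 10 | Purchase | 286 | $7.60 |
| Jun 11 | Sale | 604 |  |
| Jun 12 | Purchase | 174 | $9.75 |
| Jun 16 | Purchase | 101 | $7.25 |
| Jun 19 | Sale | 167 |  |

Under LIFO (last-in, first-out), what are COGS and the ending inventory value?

Jun 6, 332 sold [LIFO — newest first]: 163 @ $11.80 + 169 @ $13.15 = $4,145.75
Jun 11, 604 sold [LIFO — newest first]: 286 @ $7.60 + 318 @ $9.55 = $5,210.50
Jun 19, 167 sold [LIFO — newest first]: 101 @ $7.25 + 66 @ $9.75 = $1,375.75
Total COGS = $4,145.75 + $5,210.50 + $1,375.75 = $10,732.00
Ending inventory: 119 @ $13.15 + 22 @ $9.55 + 108 @ $9.75 = $2,827.95

COGS = $10,732.00; ending inventory = $2,827.95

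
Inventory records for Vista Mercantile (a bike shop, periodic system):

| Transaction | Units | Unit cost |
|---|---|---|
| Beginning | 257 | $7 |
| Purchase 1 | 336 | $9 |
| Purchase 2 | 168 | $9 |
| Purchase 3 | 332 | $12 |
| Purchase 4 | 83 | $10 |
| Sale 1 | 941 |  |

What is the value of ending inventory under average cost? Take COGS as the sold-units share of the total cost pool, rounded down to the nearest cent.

Ending inventory = $2,227.91

Sale 1, sell 941: 941/1176 × $11,149.00 → $8,921.09
Ending inventory (cost pool remaining) = $2,227.91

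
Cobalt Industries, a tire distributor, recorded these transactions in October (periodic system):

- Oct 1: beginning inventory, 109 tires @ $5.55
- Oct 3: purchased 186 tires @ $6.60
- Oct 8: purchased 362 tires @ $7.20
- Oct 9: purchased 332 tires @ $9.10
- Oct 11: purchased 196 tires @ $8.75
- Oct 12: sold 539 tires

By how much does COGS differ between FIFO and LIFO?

FIFO COGS: 109 @ $5.55 + 186 @ $6.60 + 244 @ $7.20 = $3,589.35
LIFO COGS: 196 @ $8.75 + 332 @ $9.10 + 11 @ $7.20 = $4,815.40
Difference = |$3,589.35 − $4,815.40| = $1,226.05

$1,226.05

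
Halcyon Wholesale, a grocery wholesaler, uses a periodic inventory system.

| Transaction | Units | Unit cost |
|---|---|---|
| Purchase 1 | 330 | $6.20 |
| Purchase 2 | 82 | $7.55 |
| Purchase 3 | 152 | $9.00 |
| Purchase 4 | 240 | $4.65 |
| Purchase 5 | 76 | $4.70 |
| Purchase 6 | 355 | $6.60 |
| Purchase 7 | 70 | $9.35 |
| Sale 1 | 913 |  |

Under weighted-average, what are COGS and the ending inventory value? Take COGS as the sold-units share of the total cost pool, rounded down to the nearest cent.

COGS = $5,949.40; ending inventory = $2,554.40

Sale 1, sell 913: 913/1305 × $8,503.80 → $5,949.40
Ending inventory (cost pool remaining) = $2,554.40
Check: goods available $8,503.80 = COGS $5,949.40 + ending $2,554.40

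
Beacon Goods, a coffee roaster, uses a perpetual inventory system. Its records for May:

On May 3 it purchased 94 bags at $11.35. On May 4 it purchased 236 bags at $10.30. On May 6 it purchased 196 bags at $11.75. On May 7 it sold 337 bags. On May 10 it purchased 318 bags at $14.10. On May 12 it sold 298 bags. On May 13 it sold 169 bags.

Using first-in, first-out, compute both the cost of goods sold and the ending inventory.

May 7, 337 sold [FIFO — oldest first]: 94 @ $11.35 + 236 @ $10.30 + 7 @ $11.75 = $3,579.95
May 12, 298 sold [FIFO — oldest first]: 189 @ $11.75 + 109 @ $14.10 = $3,757.65
May 13, 169 sold [FIFO — oldest first]: 169 @ $14.10 = $2,382.90
Total COGS = $3,579.95 + $3,757.65 + $2,382.90 = $9,720.50
Ending inventory: 40 @ $14.10 = $564.00
Check: goods available $10,284.50 = COGS $9,720.50 + ending $564.00

COGS = $9,720.50; ending inventory = $564.00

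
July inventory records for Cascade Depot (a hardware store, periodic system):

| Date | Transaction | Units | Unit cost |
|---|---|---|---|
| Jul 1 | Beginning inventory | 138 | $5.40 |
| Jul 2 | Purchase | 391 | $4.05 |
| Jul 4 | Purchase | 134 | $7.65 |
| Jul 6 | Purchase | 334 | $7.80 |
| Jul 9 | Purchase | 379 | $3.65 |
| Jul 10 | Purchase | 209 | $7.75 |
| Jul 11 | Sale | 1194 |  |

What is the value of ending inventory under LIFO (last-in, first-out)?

Ending inventory = $1,769.85

Jul 11, 1194 sold [LIFO — newest first]: 209 @ $7.75 + 379 @ $3.65 + 334 @ $7.80 + 134 @ $7.65 + 138 @ $4.05 = $7,192.30
Ending inventory: 138 @ $5.40 + 253 @ $4.05 = $1,769.85
Check: goods available $8,962.15 = COGS $7,192.30 + ending $1,769.85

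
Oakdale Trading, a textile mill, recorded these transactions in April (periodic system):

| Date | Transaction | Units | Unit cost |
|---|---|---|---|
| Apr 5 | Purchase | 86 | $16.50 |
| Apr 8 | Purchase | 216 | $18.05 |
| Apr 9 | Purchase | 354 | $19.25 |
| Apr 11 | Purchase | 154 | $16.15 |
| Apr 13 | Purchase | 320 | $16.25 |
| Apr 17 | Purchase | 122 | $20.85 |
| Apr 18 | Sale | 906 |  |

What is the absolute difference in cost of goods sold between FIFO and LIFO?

FIFO COGS: 86 @ $16.50 + 216 @ $18.05 + 354 @ $19.25 + 154 @ $16.15 + 96 @ $16.25 = $16,179.40
LIFO COGS: 122 @ $20.85 + 320 @ $16.25 + 154 @ $16.15 + 310 @ $19.25 = $16,198.30
Difference = |$16,179.40 − $16,198.30| = $18.90

$18.90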